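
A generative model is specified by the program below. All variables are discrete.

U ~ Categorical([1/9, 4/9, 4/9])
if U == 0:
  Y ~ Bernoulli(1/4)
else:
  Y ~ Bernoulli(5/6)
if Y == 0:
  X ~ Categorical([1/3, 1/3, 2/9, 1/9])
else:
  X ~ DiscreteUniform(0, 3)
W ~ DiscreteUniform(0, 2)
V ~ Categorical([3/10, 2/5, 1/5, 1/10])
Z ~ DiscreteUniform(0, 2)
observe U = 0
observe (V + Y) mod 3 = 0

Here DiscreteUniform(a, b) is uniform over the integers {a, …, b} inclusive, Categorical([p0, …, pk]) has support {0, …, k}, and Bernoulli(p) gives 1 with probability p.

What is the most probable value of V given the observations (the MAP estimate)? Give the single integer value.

argmax_v P(V = v | obs) = 0

Enumerate traces; 108 have nonzero weight after conditioning:
  (U=0, Y=0, X=0, W=0, V=0, Z=0) weight 1/1080
  (U=0, Y=0, X=0, W=0, V=0, Z=1) weight 1/1080
  (U=0, Y=0, X=0, W=0, V=0, Z=2) weight 1/1080
  (U=0, Y=0, X=0, W=0, V=3, Z=0) weight 1/3240
  (U=0, Y=0, X=0, W=0, V=3, Z=1) weight 1/3240
  (U=0, Y=0, X=0, W=0, V=3, Z=2) weight 1/3240
  (U=0, Y=0, X=0, W=1, V=0, Z=0) weight 1/1080
  (U=0, Y=0, X=0, W=1, V=0, Z=1) weight 1/1080
  (U=0, Y=1, X=0, W=0, V=2, Z=0) weight 1/6480
  … 99 more
Group by V:
  weight(V=0) = 1/40
  weight(V=2) = 1/180
  weight(V=3) = 1/120
Total weight = 1/40 + 1/180 + 1/120 = 7/180
P(V=0 | obs) = 1/40 / 7/180 = 9/14
P(V=2 | obs) = 1/180 / 7/180 = 1/7
P(V=3 | obs) = 1/120 / 7/180 = 3/14
argmax = 0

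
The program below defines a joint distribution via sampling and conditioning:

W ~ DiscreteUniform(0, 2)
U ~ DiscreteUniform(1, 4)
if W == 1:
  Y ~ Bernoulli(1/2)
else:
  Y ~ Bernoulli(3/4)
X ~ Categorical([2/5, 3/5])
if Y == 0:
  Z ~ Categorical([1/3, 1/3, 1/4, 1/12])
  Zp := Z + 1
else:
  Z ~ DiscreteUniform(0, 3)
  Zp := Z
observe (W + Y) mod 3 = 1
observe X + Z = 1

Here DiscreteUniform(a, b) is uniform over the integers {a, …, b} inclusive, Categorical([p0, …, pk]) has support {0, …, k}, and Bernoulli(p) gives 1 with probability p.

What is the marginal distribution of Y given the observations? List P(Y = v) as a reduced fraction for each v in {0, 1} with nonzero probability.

P(Y=0) = 8/17, P(Y=1) = 9/17

Enumerate traces; 16 have nonzero weight after conditioning:
  (W=0, U=1, Y=1, X=0, Z=1) weight 1/160
  (W=0, U=1, Y=1, X=1, Z=0) weight 3/320
  (W=0, U=2, Y=1, X=0, Z=1) weight 1/160
  (W=0, U=2, Y=1, X=1, Z=0) weight 3/320
  (W=0, U=3, Y=1, X=0, Z=1) weight 1/160
  (W=0, U=3, Y=1, X=1, Z=0) weight 3/320
  (W=0, U=4, Y=1, X=0, Z=1) weight 1/160
  (W=0, U=4, Y=1, X=1, Z=0) weight 3/320
  (W=1, U=1, Y=0, X=0, Z=1) weight 1/180
  … 7 more
Group by Y:
  weight(Y=0) = 1/18
  weight(Y=1) = 1/16
Total weight = 1/18 + 1/16 = 17/144
P(Y=0 | obs) = 1/18 / 17/144 = 8/17
P(Y=1 | obs) = 1/16 / 17/144 = 9/17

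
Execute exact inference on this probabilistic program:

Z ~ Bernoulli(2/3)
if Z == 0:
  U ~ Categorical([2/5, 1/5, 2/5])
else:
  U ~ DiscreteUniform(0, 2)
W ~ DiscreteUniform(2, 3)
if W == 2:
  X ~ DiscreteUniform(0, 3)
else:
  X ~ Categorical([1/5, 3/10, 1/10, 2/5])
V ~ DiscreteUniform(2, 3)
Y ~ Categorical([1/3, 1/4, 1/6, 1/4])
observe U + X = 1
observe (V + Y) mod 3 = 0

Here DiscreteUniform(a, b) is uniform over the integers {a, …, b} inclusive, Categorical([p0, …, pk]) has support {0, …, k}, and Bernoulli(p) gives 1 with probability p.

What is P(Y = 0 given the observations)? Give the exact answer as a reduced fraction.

P(Y = 0 | obs) = 2/5

Enumerate traces; 24 have nonzero weight after conditioning:
  (Z=0, U=0, W=2, X=1, V=2, Y=1) weight 1/480
  (Z=0, U=0, W=2, X=1, V=3, Y=0) weight 1/360
  (Z=0, U=0, W=2, X=1, V=3, Y=3) weight 1/480
  (Z=0, U=0, W=3, X=1, V=2, Y=1) weight 1/400
  (Z=0, U=0, W=3, X=1, V=3, Y=0) weight 1/300
  (Z=0, U=0, W=3, X=1, V=3, Y=3) weight 1/400
  (Z=0, U=1, W=2, X=0, V=2, Y=1) weight 1/960
  (Z=0, U=1, W=2, X=0, V=3, Y=0) weight 1/720
  … 16 more
Group by Y:
  weight(Y=0) = 293/10800
  weight(Y=1) = 293/14400
  weight(Y=3) = 293/14400
Total weight = 293/10800 + 293/14400 + 293/14400 = 293/4320
P(Y=0 | obs) = 293/10800 / 293/4320 = 2/5
P(Y=1 | obs) = 293/14400 / 293/4320 = 3/10
P(Y=3 | obs) = 293/14400 / 293/4320 = 3/10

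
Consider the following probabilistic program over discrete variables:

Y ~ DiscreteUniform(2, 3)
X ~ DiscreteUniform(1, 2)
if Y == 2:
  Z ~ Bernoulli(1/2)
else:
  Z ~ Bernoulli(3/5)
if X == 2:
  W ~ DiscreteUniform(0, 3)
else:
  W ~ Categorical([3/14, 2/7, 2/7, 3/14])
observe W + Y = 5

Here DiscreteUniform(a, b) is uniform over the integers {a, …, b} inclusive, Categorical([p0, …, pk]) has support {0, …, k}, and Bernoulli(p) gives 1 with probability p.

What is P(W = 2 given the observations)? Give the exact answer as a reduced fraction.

Enumerate traces; 8 have nonzero weight after conditioning:
  (Y=2, X=1, Z=0, W=3) weight 3/112
  (Y=2, X=1, Z=1, W=3) weight 3/112
  (Y=2, X=2, Z=0, W=3) weight 1/32
  (Y=2, X=2, Z=1, W=3) weight 1/32
  (Y=3, X=1, Z=0, W=2) weight 1/35
  (Y=3, X=1, Z=1, W=2) weight 3/70
  (Y=3, X=2, Z=0, W=2) weight 1/40
  (Y=3, X=2, Z=1, W=2) weight 3/80
Group by W:
  weight(W=2) = 15/112
  weight(W=3) = 13/112
Total weight = 15/112 + 13/112 = 1/4
P(W=2 | obs) = 15/112 / 1/4 = 15/28
P(W=3 | obs) = 13/112 / 1/4 = 13/28

P(W = 2 | obs) = 15/28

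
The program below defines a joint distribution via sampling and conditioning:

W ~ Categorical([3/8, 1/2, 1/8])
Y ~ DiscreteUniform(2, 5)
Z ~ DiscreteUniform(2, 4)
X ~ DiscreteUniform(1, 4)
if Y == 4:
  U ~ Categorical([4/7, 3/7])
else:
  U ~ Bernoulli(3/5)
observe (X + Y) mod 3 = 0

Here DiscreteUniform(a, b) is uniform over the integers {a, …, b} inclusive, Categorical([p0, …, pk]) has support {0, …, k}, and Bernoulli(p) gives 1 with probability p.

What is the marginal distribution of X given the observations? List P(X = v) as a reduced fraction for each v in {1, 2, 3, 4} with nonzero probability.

Enumerate traces; 108 have nonzero weight after conditioning:
  (W=0, Y=2, Z=2, X=1, U=0) weight 1/320
  (W=0, Y=2, Z=2, X=1, U=1) weight 3/640
  (W=0, Y=2, Z=2, X=4, U=0) weight 1/320
  (W=0, Y=2, Z=2, X=4, U=1) weight 3/640
  (W=0, Y=2, Z=3, X=1, U=0) weight 1/320
  (W=0, Y=2, Z=3, X=1, U=1) weight 3/640
  (W=0, Y=2, Z=3, X=4, U=0) weight 1/320
  (W=0, Y=2, Z=3, X=4, U=1) weight 3/640
  (W=0, Y=3, Z=2, X=3, U=0) weight 1/320
  (W=0, Y=4, Z=2, X=2, U=0) weight 1/224
  … 98 more
Group by X:
  weight(X=1) = 1/8
  weight(X=2) = 1/16
  weight(X=3) = 1/16
  weight(X=4) = 1/8
Total weight = 1/8 + 1/16 + 1/16 + 1/8 = 3/8
P(X=1 | obs) = 1/8 / 3/8 = 1/3
P(X=2 | obs) = 1/16 / 3/8 = 1/6
P(X=3 | obs) = 1/16 / 3/8 = 1/6
P(X=4 | obs) = 1/8 / 3/8 = 1/3

P(X=1) = 1/3, P(X=2) = 1/6, P(X=3) = 1/6, P(X=4) = 1/3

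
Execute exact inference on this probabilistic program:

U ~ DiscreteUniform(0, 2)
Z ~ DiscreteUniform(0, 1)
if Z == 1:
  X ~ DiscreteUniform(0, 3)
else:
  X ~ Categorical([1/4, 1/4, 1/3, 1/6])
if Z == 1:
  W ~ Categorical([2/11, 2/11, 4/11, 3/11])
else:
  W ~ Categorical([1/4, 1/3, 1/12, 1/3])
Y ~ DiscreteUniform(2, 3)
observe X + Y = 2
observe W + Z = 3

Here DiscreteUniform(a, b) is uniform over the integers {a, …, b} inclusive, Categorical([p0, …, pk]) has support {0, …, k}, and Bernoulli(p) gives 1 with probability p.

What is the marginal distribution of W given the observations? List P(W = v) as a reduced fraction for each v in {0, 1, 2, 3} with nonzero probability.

Enumerate traces; 6 have nonzero weight after conditioning:
  (U=0, Z=0, X=0, W=3, Y=2) weight 1/144
  (U=0, Z=1, X=0, W=2, Y=2) weight 1/132
  (U=1, Z=0, X=0, W=3, Y=2) weight 1/144
  (U=1, Z=1, X=0, W=2, Y=2) weight 1/132
  (U=2, Z=0, X=0, W=3, Y=2) weight 1/144
  (U=2, Z=1, X=0, W=2, Y=2) weight 1/132
Group by W:
  weight(W=2) = 1/44
  weight(W=3) = 1/48
Total weight = 1/44 + 1/48 = 23/528
P(W=2 | obs) = 1/44 / 23/528 = 12/23
P(W=3 | obs) = 1/48 / 23/528 = 11/23

P(W=2) = 12/23, P(W=3) = 11/23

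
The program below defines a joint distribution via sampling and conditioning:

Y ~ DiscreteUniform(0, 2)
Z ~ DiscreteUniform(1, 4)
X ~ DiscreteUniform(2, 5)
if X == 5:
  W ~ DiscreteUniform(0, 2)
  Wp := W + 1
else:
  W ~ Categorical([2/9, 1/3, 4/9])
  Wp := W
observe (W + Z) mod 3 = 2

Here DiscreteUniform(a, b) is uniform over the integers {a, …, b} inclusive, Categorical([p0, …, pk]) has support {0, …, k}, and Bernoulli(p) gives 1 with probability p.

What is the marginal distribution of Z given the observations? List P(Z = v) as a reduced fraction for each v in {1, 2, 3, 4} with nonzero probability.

P(Z=1) = 1/4, P(Z=2) = 3/16, P(Z=3) = 5/16, P(Z=4) = 1/4

Enumerate traces; 48 have nonzero weight after conditioning:
  (Y=0, Z=1, X=2, W=1) weight 1/144
  (Y=0, Z=1, X=3, W=1) weight 1/144
  (Y=0, Z=1, X=4, W=1) weight 1/144
  (Y=0, Z=1, X=5, W=1) weight 1/144
  (Y=0, Z=2, X=2, W=0) weight 1/216
  (Y=0, Z=2, X=3, W=0) weight 1/216
  (Y=0, Z=2, X=4, W=0) weight 1/216
  (Y=0, Z=2, X=5, W=0) weight 1/144
  (Y=0, Z=3, X=2, W=2) weight 1/108
  (Y=0, Z=4, X=2, W=1) weight 1/144
  … 38 more
Group by Z:
  weight(Z=1) = 1/12
  weight(Z=2) = 1/16
  weight(Z=3) = 5/48
  weight(Z=4) = 1/12
Total weight = 1/12 + 1/16 + 5/48 + 1/12 = 1/3
P(Z=1 | obs) = 1/12 / 1/3 = 1/4
P(Z=2 | obs) = 1/16 / 1/3 = 3/16
P(Z=3 | obs) = 5/48 / 1/3 = 5/16
P(Z=4 | obs) = 1/12 / 1/3 = 1/4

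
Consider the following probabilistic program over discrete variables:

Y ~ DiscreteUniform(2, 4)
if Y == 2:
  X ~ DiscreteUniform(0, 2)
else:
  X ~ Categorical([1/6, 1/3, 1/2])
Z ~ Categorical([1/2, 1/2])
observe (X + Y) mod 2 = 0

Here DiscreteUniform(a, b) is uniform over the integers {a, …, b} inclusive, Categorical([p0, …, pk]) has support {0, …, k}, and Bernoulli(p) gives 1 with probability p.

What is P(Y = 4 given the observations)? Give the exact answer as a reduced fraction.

P(Y = 4 | obs) = 2/5

Enumerate traces; 10 have nonzero weight after conditioning:
  (Y=2, X=0, Z=0) weight 1/18
  (Y=2, X=0, Z=1) weight 1/18
  (Y=2, X=2, Z=0) weight 1/18
  (Y=2, X=2, Z=1) weight 1/18
  (Y=3, X=1, Z=0) weight 1/18
  (Y=3, X=1, Z=1) weight 1/18
  (Y=4, X=0, Z=0) weight 1/36
  (Y=4, X=0, Z=1) weight 1/36
  … 2 more
Group by Y:
  weight(Y=2) = 2/9
  weight(Y=3) = 1/9
  weight(Y=4) = 2/9
Total weight = 2/9 + 1/9 + 2/9 = 5/9
P(Y=2 | obs) = 2/9 / 5/9 = 2/5
P(Y=3 | obs) = 1/9 / 5/9 = 1/5
P(Y=4 | obs) = 2/9 / 5/9 = 2/5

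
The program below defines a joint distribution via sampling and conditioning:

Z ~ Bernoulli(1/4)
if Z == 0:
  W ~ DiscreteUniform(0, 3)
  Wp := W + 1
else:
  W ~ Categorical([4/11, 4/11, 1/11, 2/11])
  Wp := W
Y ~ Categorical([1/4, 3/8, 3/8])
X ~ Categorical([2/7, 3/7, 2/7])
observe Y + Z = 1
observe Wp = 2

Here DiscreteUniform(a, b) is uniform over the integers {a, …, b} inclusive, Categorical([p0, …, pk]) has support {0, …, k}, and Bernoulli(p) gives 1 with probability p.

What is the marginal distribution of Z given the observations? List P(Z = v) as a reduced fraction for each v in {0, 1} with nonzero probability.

P(Z=0) = 99/107, P(Z=1) = 8/107

Enumerate traces; 6 have nonzero weight after conditioning:
  (Z=0, W=1, Y=1, X=0) weight 9/448
  (Z=0, W=1, Y=1, X=1) weight 27/896
  (Z=0, W=1, Y=1, X=2) weight 9/448
  (Z=1, W=2, Y=0, X=0) weight 1/616
  (Z=1, W=2, Y=0, X=1) weight 3/1232
  (Z=1, W=2, Y=0, X=2) weight 1/616
Group by Z:
  weight(Z=0) = 9/128
  weight(Z=1) = 1/176
Total weight = 9/128 + 1/176 = 107/1408
P(Z=0 | obs) = 9/128 / 107/1408 = 99/107
P(Z=1 | obs) = 1/176 / 107/1408 = 8/107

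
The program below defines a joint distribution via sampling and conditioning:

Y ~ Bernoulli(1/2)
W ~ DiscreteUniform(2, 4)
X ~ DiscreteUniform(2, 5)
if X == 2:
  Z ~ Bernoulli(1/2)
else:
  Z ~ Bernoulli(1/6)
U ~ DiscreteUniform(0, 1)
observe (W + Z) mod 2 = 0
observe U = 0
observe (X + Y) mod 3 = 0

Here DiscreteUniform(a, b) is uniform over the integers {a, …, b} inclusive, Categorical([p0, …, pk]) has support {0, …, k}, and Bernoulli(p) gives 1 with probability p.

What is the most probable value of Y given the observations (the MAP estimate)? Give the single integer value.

Enumerate traces; 9 have nonzero weight after conditioning:
  (Y=0, W=2, X=3, Z=0, U=0) weight 5/288
  (Y=0, W=3, X=3, Z=1, U=0) weight 1/288
  (Y=0, W=4, X=3, Z=0, U=0) weight 5/288
  (Y=1, W=2, X=2, Z=0, U=0) weight 1/96
  (Y=1, W=2, X=5, Z=0, U=0) weight 5/288
  (Y=1, W=3, X=2, Z=1, U=0) weight 1/96
  (Y=1, W=3, X=5, Z=1, U=0) weight 1/288
  (Y=1, W=4, X=2, Z=0, U=0) weight 1/96
  … 1 more
Group by Y:
  weight(Y=0) = 11/288
  weight(Y=1) = 5/72
Total weight = 11/288 + 5/72 = 31/288
P(Y=0 | obs) = 11/288 / 31/288 = 11/31
P(Y=1 | obs) = 5/72 / 31/288 = 20/31
argmax = 1

argmax_v P(Y = v | obs) = 1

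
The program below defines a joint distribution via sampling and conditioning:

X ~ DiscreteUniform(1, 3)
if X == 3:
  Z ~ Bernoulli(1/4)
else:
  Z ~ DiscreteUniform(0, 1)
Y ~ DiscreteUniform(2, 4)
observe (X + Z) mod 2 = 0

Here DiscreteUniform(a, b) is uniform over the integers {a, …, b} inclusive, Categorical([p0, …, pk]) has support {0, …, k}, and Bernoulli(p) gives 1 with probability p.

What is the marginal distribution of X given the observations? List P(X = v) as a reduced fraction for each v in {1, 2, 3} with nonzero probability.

P(X=1) = 2/5, P(X=2) = 2/5, P(X=3) = 1/5

Enumerate traces; 9 have nonzero weight after conditioning:
  (X=1, Z=1, Y=2) weight 1/18
  (X=1, Z=1, Y=3) weight 1/18
  (X=1, Z=1, Y=4) weight 1/18
  (X=2, Z=0, Y=2) weight 1/18
  (X=2, Z=0, Y=3) weight 1/18
  (X=2, Z=0, Y=4) weight 1/18
  (X=3, Z=1, Y=2) weight 1/36
  (X=3, Z=1, Y=3) weight 1/36
  … 1 more
Group by X:
  weight(X=1) = 1/6
  weight(X=2) = 1/6
  weight(X=3) = 1/12
Total weight = 1/6 + 1/6 + 1/12 = 5/12
P(X=1 | obs) = 1/6 / 5/12 = 2/5
P(X=2 | obs) = 1/6 / 5/12 = 2/5
P(X=3 | obs) = 1/12 / 5/12 = 1/5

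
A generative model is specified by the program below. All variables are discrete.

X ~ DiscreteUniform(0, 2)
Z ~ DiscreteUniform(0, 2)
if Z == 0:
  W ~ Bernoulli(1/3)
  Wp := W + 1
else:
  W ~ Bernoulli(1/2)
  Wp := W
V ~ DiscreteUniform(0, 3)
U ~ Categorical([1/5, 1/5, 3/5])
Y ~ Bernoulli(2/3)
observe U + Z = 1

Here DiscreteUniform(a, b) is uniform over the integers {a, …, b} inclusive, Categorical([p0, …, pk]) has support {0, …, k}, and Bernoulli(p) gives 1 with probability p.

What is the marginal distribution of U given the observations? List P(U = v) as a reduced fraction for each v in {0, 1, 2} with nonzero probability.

P(U=0) = 1/2, P(U=1) = 1/2

Enumerate traces; 96 have nonzero weight after conditioning:
  (X=0, Z=0, W=0, V=0, U=1, Y=0) weight 1/810
  (X=0, Z=0, W=0, V=0, U=1, Y=1) weight 1/405
  (X=0, Z=0, W=0, V=1, U=1, Y=0) weight 1/810
  (X=0, Z=0, W=0, V=1, U=1, Y=1) weight 1/405
  (X=0, Z=0, W=0, V=2, U=1, Y=0) weight 1/810
  (X=0, Z=0, W=0, V=2, U=1, Y=1) weight 1/405
  (X=0, Z=0, W=0, V=3, U=1, Y=0) weight 1/810
  (X=0, Z=0, W=0, V=3, U=1, Y=1) weight 1/405
  (X=0, Z=1, W=0, V=0, U=0, Y=0) weight 1/1080
  … 87 more
Group by U:
  weight(U=0) = 1/15
  weight(U=1) = 1/15
Total weight = 1/15 + 1/15 = 2/15
P(U=0 | obs) = 1/15 / 2/15 = 1/2
P(U=1 | obs) = 1/15 / 2/15 = 1/2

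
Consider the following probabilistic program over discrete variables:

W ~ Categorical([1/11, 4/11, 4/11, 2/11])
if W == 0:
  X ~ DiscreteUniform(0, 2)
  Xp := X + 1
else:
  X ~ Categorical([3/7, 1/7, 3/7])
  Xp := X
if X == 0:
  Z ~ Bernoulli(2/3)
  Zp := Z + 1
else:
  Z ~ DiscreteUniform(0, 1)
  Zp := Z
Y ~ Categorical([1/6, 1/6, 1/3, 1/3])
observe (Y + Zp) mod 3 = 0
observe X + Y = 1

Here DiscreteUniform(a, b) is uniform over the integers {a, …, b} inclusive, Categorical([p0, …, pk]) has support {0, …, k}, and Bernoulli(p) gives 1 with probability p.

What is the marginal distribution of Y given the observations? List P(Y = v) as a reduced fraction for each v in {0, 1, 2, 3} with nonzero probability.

Enumerate traces; 8 have nonzero weight after conditioning:
  (W=0, X=0, Z=1, Y=1) weight 1/297
  (W=0, X=1, Z=0, Y=0) weight 1/396
  (W=1, X=0, Z=1, Y=1) weight 4/231
  (W=1, X=1, Z=0, Y=0) weight 1/231
  (W=2, X=0, Z=1, Y=1) weight 4/231
  (W=2, X=1, Z=0, Y=0) weight 1/231
  (W=3, X=0, Z=1, Y=1) weight 2/231
  (W=3, X=1, Z=0, Y=0) weight 1/462
Group by Y:
  weight(Y=0) = 37/2772
  weight(Y=1) = 97/2079
Total weight = 37/2772 + 97/2079 = 499/8316
P(Y=0 | obs) = 37/2772 / 499/8316 = 111/499
P(Y=1 | obs) = 97/2079 / 499/8316 = 388/499

P(Y=0) = 111/499, P(Y=1) = 388/499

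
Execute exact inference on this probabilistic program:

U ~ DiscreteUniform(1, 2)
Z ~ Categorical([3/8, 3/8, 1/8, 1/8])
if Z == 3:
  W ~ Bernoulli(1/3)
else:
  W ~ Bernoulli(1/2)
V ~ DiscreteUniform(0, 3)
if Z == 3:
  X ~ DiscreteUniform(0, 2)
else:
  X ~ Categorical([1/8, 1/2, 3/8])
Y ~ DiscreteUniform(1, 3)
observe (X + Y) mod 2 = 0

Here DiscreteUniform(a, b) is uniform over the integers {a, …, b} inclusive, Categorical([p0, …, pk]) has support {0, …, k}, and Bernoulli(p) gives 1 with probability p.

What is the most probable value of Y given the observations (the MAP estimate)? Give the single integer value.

argmax_v P(Y = v | obs) = 2

Enumerate traces; 256 have nonzero weight after conditioning:
  (U=1, Z=0, W=0, V=0, X=0, Y=2) weight 1/1024
  (U=1, Z=0, W=0, V=0, X=1, Y=1) weight 1/256
  (U=1, Z=0, W=0, V=0, X=1, Y=3) weight 1/256
  (U=1, Z=0, W=0, V=0, X=2, Y=2) weight 3/1024
  (U=1, Z=0, W=0, V=1, X=0, Y=2) weight 1/1024
  (U=1, Z=0, W=0, V=1, X=1, Y=1) weight 1/256
  (U=1, Z=0, W=0, V=1, X=1, Y=3) weight 1/256
  (U=1, Z=0, W=0, V=1, X=2, Y=2) weight 3/1024
  … 248 more
Group by Y:
  weight(Y=1) = 23/144
  weight(Y=2) = 25/144
  weight(Y=3) = 23/144
Total weight = 23/144 + 25/144 + 23/144 = 71/144
P(Y=1 | obs) = 23/144 / 71/144 = 23/71
P(Y=2 | obs) = 25/144 / 71/144 = 25/71
P(Y=3 | obs) = 23/144 / 71/144 = 23/71
argmax = 2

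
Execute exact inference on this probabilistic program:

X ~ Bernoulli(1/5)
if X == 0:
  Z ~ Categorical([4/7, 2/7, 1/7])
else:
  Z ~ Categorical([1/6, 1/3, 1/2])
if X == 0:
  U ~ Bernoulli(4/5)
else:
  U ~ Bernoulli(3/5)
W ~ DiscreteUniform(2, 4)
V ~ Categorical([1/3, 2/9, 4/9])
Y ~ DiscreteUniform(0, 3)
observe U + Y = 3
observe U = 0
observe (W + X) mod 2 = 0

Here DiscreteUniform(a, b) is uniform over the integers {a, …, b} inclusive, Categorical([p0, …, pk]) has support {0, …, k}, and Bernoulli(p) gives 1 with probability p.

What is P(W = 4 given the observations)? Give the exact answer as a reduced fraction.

Enumerate traces; 27 have nonzero weight after conditioning:
  (X=0, Z=0, U=0, W=2, V=0, Y=3) weight 4/1575
  (X=0, Z=0, U=0, W=2, V=1, Y=3) weight 8/4725
  (X=0, Z=0, U=0, W=2, V=2, Y=3) weight 16/4725
  (X=0, Z=0, U=0, W=4, V=0, Y=3) weight 4/1575
  (X=0, Z=0, U=0, W=4, V=1, Y=3) weight 8/4725
  (X=0, Z=0, U=0, W=4, V=2, Y=3) weight 16/4725
  (X=0, Z=1, U=0, W=2, V=0, Y=3) weight 2/1575
  (X=0, Z=1, U=0, W=2, V=1, Y=3) weight 4/4725
  (X=1, Z=0, U=0, W=3, V=0, Y=3) weight 1/2700
  … 18 more
Group by W:
  weight(W=2) = 1/75
  weight(W=3) = 1/150
  weight(W=4) = 1/75
Total weight = 1/75 + 1/150 + 1/75 = 1/30
P(W=2 | obs) = 1/75 / 1/30 = 2/5
P(W=3 | obs) = 1/150 / 1/30 = 1/5
P(W=4 | obs) = 1/75 / 1/30 = 2/5

P(W = 4 | obs) = 2/5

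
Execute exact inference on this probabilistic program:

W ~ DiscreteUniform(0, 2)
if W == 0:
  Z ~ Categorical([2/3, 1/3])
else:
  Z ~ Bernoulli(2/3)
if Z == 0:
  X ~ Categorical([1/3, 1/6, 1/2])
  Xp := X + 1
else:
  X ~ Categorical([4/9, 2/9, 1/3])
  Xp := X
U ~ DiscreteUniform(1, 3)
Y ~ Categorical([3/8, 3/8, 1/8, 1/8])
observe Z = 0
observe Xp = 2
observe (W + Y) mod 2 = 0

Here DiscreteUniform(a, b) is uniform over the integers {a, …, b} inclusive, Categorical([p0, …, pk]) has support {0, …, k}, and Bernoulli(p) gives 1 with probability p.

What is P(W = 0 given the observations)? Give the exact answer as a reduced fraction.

Enumerate traces; 18 have nonzero weight after conditioning:
  (W=0, Z=0, X=1, U=1, Y=0) weight 1/216
  (W=0, Z=0, X=1, U=1, Y=2) weight 1/648
  (W=0, Z=0, X=1, U=2, Y=0) weight 1/216
  (W=0, Z=0, X=1, U=2, Y=2) weight 1/648
  (W=0, Z=0, X=1, U=3, Y=0) weight 1/216
  (W=0, Z=0, X=1, U=3, Y=2) weight 1/648
  (W=1, Z=0, X=1, U=1, Y=1) weight 1/432
  (W=1, Z=0, X=1, U=1, Y=3) weight 1/1296
  (W=2, Z=0, X=1, U=1, Y=0) weight 1/432
  … 9 more
Group by W:
  weight(W=0) = 1/54
  weight(W=1) = 1/108
  weight(W=2) = 1/108
Total weight = 1/54 + 1/108 + 1/108 = 1/27
P(W=0 | obs) = 1/54 / 1/27 = 1/2
P(W=1 | obs) = 1/108 / 1/27 = 1/4
P(W=2 | obs) = 1/108 / 1/27 = 1/4

P(W = 0 | obs) = 1/2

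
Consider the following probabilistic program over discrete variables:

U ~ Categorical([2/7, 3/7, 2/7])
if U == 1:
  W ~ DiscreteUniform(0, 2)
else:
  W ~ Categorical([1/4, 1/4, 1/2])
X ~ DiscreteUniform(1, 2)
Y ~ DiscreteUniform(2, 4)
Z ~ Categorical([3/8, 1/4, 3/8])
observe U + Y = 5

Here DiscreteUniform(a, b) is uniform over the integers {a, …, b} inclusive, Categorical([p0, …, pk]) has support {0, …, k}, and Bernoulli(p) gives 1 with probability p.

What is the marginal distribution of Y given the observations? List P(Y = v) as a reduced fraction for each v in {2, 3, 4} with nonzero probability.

Enumerate traces; 36 have nonzero weight after conditioning:
  (U=1, W=0, X=1, Y=4, Z=0) weight 1/112
  (U=1, W=0, X=1, Y=4, Z=1) weight 1/168
  (U=1, W=0, X=1, Y=4, Z=2) weight 1/112
  (U=1, W=0, X=2, Y=4, Z=0) weight 1/112
  (U=1, W=0, X=2, Y=4, Z=1) weight 1/168
  (U=1, W=0, X=2, Y=4, Z=2) weight 1/112
  (U=1, W=1, X=1, Y=4, Z=0) weight 1/112
  (U=1, W=1, X=1, Y=4, Z=1) weight 1/168
  (U=2, W=0, X=1, Y=3, Z=0) weight 1/224
  … 27 more
Group by Y:
  weight(Y=3) = 2/21
  weight(Y=4) = 1/7
Total weight = 2/21 + 1/7 = 5/21
P(Y=3 | obs) = 2/21 / 5/21 = 2/5
P(Y=4 | obs) = 1/7 / 5/21 = 3/5

P(Y=3) = 2/5, P(Y=4) = 3/5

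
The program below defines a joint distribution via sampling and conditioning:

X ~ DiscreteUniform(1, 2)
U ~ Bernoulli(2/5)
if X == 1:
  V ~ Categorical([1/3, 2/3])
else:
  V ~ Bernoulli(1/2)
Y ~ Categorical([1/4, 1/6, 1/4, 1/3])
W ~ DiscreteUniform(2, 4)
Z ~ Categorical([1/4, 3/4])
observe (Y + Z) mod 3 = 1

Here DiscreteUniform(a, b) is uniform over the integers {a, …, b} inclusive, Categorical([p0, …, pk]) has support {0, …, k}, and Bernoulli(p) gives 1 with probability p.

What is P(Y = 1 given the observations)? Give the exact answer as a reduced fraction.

P(Y = 1 | obs) = 2/23

Enumerate traces; 72 have nonzero weight after conditioning:
  (X=1, U=0, V=0, Y=0, W=2, Z=1) weight 1/160
  (X=1, U=0, V=0, Y=0, W=3, Z=1) weight 1/160
  (X=1, U=0, V=0, Y=0, W=4, Z=1) weight 1/160
  (X=1, U=0, V=0, Y=1, W=2, Z=0) weight 1/720
  (X=1, U=0, V=0, Y=1, W=3, Z=0) weight 1/720
  (X=1, U=0, V=0, Y=1, W=4, Z=0) weight 1/720
  (X=1, U=0, V=0, Y=3, W=2, Z=1) weight 1/120
  (X=1, U=0, V=0, Y=3, W=3, Z=1) weight 1/120
  … 64 more
Group by Y:
  weight(Y=0) = 3/16
  weight(Y=1) = 1/24
  weight(Y=3) = 1/4
Total weight = 3/16 + 1/24 + 1/4 = 23/48
P(Y=0 | obs) = 3/16 / 23/48 = 9/23
P(Y=1 | obs) = 1/24 / 23/48 = 2/23
P(Y=3 | obs) = 1/4 / 23/48 = 12/23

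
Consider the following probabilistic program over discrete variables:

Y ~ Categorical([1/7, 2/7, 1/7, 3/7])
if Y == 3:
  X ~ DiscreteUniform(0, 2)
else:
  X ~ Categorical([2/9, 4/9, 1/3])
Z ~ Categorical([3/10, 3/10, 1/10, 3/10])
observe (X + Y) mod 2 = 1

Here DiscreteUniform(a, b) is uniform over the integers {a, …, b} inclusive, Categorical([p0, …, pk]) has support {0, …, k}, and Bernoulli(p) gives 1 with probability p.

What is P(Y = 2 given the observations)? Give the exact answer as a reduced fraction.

Enumerate traces; 24 have nonzero weight after conditioning:
  (Y=0, X=1, Z=0) weight 2/105
  (Y=0, X=1, Z=1) weight 2/105
  (Y=0, X=1, Z=2) weight 2/315
  (Y=0, X=1, Z=3) weight 2/105
  (Y=1, X=0, Z=0) weight 2/105
  (Y=1, X=0, Z=1) weight 2/105
  (Y=1, X=0, Z=2) weight 2/315
  (Y=1, X=0, Z=3) weight 2/105
  (Y=2, X=1, Z=0) weight 2/105
  (Y=3, X=0, Z=0) weight 3/70
  … 14 more
Group by Y:
  weight(Y=0) = 4/63
  weight(Y=1) = 10/63
  weight(Y=2) = 4/63
  weight(Y=3) = 2/7
Total weight = 4/63 + 10/63 + 4/63 + 2/7 = 4/7
P(Y=0 | obs) = 4/63 / 4/7 = 1/9
P(Y=1 | obs) = 10/63 / 4/7 = 5/18
P(Y=2 | obs) = 4/63 / 4/7 = 1/9
P(Y=3 | obs) = 2/7 / 4/7 = 1/2

P(Y = 2 | obs) = 1/9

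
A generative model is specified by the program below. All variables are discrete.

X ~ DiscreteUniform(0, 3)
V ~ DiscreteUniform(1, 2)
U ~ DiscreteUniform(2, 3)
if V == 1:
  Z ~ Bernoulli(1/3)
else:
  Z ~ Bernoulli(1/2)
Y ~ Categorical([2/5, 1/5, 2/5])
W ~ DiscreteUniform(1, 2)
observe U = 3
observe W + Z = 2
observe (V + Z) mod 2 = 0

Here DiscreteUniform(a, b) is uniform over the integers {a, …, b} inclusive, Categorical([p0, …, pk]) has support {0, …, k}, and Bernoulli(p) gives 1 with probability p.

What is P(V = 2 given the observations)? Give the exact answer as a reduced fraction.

Enumerate traces; 24 have nonzero weight after conditioning:
  (X=0, V=1, U=3, Z=1, Y=0, W=1) weight 1/240
  (X=0, V=1, U=3, Z=1, Y=1, W=1) weight 1/480
  (X=0, V=1, U=3, Z=1, Y=2, W=1) weight 1/240
  (X=0, V=2, U=3, Z=0, Y=0, W=2) weight 1/160
  (X=0, V=2, U=3, Z=0, Y=1, W=2) weight 1/320
  (X=0, V=2, U=3, Z=0, Y=2, W=2) weight 1/160
  (X=1, V=1, U=3, Z=1, Y=0, W=1) weight 1/240
  (X=1, V=1, U=3, Z=1, Y=1, W=1) weight 1/480
  … 16 more
Group by V:
  weight(V=1) = 1/24
  weight(V=2) = 1/16
Total weight = 1/24 + 1/16 = 5/48
P(V=1 | obs) = 1/24 / 5/48 = 2/5
P(V=2 | obs) = 1/16 / 5/48 = 3/5

P(V = 2 | obs) = 3/5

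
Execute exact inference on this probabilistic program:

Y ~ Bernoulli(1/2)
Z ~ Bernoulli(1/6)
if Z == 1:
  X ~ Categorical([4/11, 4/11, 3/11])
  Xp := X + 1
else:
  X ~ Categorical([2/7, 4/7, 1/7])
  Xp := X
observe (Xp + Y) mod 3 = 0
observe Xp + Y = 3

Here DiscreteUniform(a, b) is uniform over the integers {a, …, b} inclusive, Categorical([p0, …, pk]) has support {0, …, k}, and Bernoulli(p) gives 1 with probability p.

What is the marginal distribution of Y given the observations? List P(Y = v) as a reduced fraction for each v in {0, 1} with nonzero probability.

P(Y=0) = 21/104, P(Y=1) = 83/104

Enumerate traces; 3 have nonzero weight after conditioning:
  (Y=0, Z=1, X=2) weight 1/44
  (Y=1, Z=0, X=2) weight 5/84
  (Y=1, Z=1, X=1) weight 1/33
Group by Y:
  weight(Y=0) = 1/44
  weight(Y=1) = 83/924
Total weight = 1/44 + 83/924 = 26/231
P(Y=0 | obs) = 1/44 / 26/231 = 21/104
P(Y=1 | obs) = 83/924 / 26/231 = 83/104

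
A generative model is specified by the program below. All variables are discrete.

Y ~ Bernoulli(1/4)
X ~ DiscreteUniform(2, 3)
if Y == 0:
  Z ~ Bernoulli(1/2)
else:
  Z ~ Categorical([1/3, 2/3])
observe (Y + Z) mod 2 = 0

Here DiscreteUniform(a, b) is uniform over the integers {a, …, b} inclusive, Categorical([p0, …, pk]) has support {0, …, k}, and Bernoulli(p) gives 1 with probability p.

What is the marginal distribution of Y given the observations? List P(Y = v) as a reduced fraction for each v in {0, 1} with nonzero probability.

P(Y=0) = 9/13, P(Y=1) = 4/13

Enumerate traces; 4 have nonzero weight after conditioning:
  (Y=0, X=2, Z=0) weight 3/16
  (Y=0, X=3, Z=0) weight 3/16
  (Y=1, X=2, Z=1) weight 1/12
  (Y=1, X=3, Z=1) weight 1/12
Group by Y:
  weight(Y=0) = 3/8
  weight(Y=1) = 1/6
Total weight = 3/8 + 1/6 = 13/24
P(Y=0 | obs) = 3/8 / 13/24 = 9/13
P(Y=1 | obs) = 1/6 / 13/24 = 4/13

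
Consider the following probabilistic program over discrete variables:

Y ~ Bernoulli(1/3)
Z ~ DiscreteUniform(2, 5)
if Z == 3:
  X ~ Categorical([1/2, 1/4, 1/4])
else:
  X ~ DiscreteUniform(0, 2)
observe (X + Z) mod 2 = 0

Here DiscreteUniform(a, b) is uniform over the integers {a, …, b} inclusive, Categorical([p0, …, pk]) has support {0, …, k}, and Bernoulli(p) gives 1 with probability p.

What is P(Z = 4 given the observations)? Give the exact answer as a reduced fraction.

Enumerate traces; 12 have nonzero weight after conditioning:
  (Y=0, Z=2, X=0) weight 1/18
  (Y=0, Z=2, X=2) weight 1/18
  (Y=0, Z=3, X=1) weight 1/24
  (Y=0, Z=4, X=0) weight 1/18
  (Y=0, Z=4, X=2) weight 1/18
  (Y=0, Z=5, X=1) weight 1/18
  (Y=1, Z=2, X=0) weight 1/36
  (Y=1, Z=2, X=2) weight 1/36
  … 4 more
Group by Z:
  weight(Z=2) = 1/6
  weight(Z=3) = 1/16
  weight(Z=4) = 1/6
  weight(Z=5) = 1/12
Total weight = 1/6 + 1/16 + 1/6 + 1/12 = 23/48
P(Z=2 | obs) = 1/6 / 23/48 = 8/23
P(Z=3 | obs) = 1/16 / 23/48 = 3/23
P(Z=4 | obs) = 1/6 / 23/48 = 8/23
P(Z=5 | obs) = 1/12 / 23/48 = 4/23

P(Z = 4 | obs) = 8/23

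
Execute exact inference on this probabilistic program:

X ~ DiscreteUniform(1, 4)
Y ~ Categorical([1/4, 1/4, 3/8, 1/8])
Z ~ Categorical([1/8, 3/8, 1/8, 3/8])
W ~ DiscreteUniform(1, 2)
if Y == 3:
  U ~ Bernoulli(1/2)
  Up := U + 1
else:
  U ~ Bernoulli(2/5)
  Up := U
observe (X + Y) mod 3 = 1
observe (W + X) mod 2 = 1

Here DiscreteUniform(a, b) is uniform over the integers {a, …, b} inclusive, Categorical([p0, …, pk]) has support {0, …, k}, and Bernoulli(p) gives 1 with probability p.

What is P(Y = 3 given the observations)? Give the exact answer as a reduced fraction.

Enumerate traces; 48 have nonzero weight after conditioning:
  (X=1, Y=0, Z=0, W=2, U=0) weight 3/1280
  (X=1, Y=0, Z=0, W=2, U=1) weight 1/640
  (X=1, Y=0, Z=1, W=2, U=0) weight 9/1280
  (X=1, Y=0, Z=1, W=2, U=1) weight 3/640
  (X=1, Y=0, Z=2, W=2, U=0) weight 3/1280
  (X=1, Y=0, Z=2, W=2, U=1) weight 1/640
  (X=1, Y=0, Z=3, W=2, U=0) weight 9/1280
  (X=1, Y=0, Z=3, W=2, U=1) weight 3/640
  (X=1, Y=3, Z=0, W=2, U=0) weight 1/1024
  (X=2, Y=2, Z=0, W=1, U=0) weight 9/2560
  … 38 more
Group by Y:
  weight(Y=0) = 1/16
  weight(Y=1) = 1/32
  weight(Y=2) = 3/64
  weight(Y=3) = 1/32
Total weight = 1/16 + 1/32 + 3/64 + 1/32 = 11/64
P(Y=0 | obs) = 1/16 / 11/64 = 4/11
P(Y=1 | obs) = 1/32 / 11/64 = 2/11
P(Y=2 | obs) = 3/64 / 11/64 = 3/11
P(Y=3 | obs) = 1/32 / 11/64 = 2/11

P(Y = 3 | obs) = 2/11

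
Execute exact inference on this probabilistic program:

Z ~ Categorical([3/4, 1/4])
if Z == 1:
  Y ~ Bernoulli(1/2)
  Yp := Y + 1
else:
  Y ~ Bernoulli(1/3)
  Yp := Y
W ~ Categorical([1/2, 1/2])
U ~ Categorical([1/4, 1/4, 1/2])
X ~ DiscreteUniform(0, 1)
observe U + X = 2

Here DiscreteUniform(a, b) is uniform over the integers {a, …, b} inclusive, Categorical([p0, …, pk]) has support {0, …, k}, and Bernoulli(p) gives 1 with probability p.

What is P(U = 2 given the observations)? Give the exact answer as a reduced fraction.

P(U = 2 | obs) = 2/3

Enumerate traces; 16 have nonzero weight after conditioning:
  (Z=0, Y=0, W=0, U=1, X=1) weight 1/32
  (Z=0, Y=0, W=0, U=2, X=0) weight 1/16
  (Z=0, Y=0, W=1, U=1, X=1) weight 1/32
  (Z=0, Y=0, W=1, U=2, X=0) weight 1/16
  (Z=0, Y=1, W=0, U=1, X=1) weight 1/64
  (Z=0, Y=1, W=0, U=2, X=0) weight 1/32
  (Z=0, Y=1, W=1, U=1, X=1) weight 1/64
  (Z=0, Y=1, W=1, U=2, X=0) weight 1/32
  … 8 more
Group by U:
  weight(U=1) = 1/8
  weight(U=2) = 1/4
Total weight = 1/8 + 1/4 = 3/8
P(U=1 | obs) = 1/8 / 3/8 = 1/3
P(U=2 | obs) = 1/4 / 3/8 = 2/3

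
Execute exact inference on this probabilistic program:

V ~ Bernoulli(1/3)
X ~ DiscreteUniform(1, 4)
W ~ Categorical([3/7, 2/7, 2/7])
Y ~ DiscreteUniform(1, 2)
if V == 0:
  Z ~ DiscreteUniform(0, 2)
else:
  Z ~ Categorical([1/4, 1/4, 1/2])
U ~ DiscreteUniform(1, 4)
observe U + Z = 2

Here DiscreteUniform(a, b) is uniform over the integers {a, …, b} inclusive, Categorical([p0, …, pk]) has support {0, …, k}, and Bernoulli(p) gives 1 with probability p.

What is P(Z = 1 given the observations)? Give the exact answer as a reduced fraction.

Enumerate traces; 96 have nonzero weight after conditioning:
  (V=0, X=1, W=0, Y=1, Z=0, U=2) weight 1/336
  (V=0, X=1, W=0, Y=1, Z=1, U=1) weight 1/336
  (V=0, X=1, W=0, Y=2, Z=0, U=2) weight 1/336
  (V=0, X=1, W=0, Y=2, Z=1, U=1) weight 1/336
  (V=0, X=1, W=1, Y=1, Z=0, U=2) weight 1/504
  (V=0, X=1, W=1, Y=1, Z=1, U=1) weight 1/504
  (V=0, X=1, W=1, Y=2, Z=0, U=2) weight 1/504
  (V=0, X=1, W=1, Y=2, Z=1, U=1) weight 1/504
  … 88 more
Group by Z:
  weight(Z=0) = 11/144
  weight(Z=1) = 11/144
Total weight = 11/144 + 11/144 = 11/72
P(Z=0 | obs) = 11/144 / 11/72 = 1/2
P(Z=1 | obs) = 11/144 / 11/72 = 1/2

P(Z = 1 | obs) = 1/2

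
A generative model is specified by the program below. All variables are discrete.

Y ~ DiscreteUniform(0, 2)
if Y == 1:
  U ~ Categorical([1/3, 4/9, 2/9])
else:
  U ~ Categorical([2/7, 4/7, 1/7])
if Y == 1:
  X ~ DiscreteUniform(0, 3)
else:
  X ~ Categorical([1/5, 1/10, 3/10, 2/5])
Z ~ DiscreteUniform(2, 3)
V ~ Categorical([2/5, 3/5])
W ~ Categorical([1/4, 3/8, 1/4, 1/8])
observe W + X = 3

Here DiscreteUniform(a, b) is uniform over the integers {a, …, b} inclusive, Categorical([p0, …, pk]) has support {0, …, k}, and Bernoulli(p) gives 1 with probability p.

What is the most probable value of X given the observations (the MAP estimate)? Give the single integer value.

Enumerate traces; 144 have nonzero weight after conditioning:
  (Y=0, U=0, X=0, Z=2, V=0, W=3) weight 1/2100
  (Y=0, U=0, X=0, Z=2, V=1, W=3) weight 1/1400
  (Y=0, U=0, X=0, Z=3, V=0, W=3) weight 1/2100
  (Y=0, U=0, X=0, Z=3, V=1, W=3) weight 1/1400
  (Y=0, U=0, X=1, Z=2, V=0, W=2) weight 1/2100
  (Y=0, U=0, X=1, Z=2, V=1, W=2) weight 1/1400
  (Y=0, U=0, X=1, Z=3, V=0, W=2) weight 1/2100
  (Y=0, U=0, X=1, Z=3, V=1, W=2) weight 1/1400
  (Y=0, U=0, X=2, Z=2, V=0, W=1) weight 3/1400
  (Y=0, U=0, X=3, Z=2, V=0, W=0) weight 1/525
  … 134 more
Group by X:
  weight(X=0) = 13/480
  weight(X=1) = 3/80
  weight(X=2) = 17/160
  weight(X=3) = 7/80
Total weight = 13/480 + 3/80 + 17/160 + 7/80 = 31/120
P(X=0 | obs) = 13/480 / 31/120 = 13/124
P(X=1 | obs) = 3/80 / 31/120 = 9/62
P(X=2 | obs) = 17/160 / 31/120 = 51/124
P(X=3 | obs) = 7/80 / 31/120 = 21/62
argmax = 2

argmax_v P(X = v | obs) = 2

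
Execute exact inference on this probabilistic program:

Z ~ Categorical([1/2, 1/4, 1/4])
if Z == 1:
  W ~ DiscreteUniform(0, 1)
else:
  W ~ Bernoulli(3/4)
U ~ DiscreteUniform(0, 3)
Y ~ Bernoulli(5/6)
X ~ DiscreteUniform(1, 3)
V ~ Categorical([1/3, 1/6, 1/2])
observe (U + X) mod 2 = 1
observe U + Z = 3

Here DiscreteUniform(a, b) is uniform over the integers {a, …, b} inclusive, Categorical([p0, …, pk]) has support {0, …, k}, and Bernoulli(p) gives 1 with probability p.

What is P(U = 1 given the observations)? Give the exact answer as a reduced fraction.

P(U = 1 | obs) = 1/5

Enumerate traces; 48 have nonzero weight after conditioning:
  (Z=0, W=0, U=3, Y=0, X=2, V=0) weight 1/1728
  (Z=0, W=0, U=3, Y=0, X=2, V=1) weight 1/3456
  (Z=0, W=0, U=3, Y=0, X=2, V=2) weight 1/1152
  (Z=0, W=0, U=3, Y=1, X=2, V=0) weight 5/1728
  (Z=0, W=0, U=3, Y=1, X=2, V=1) weight 5/3456
  (Z=0, W=0, U=3, Y=1, X=2, V=2) weight 5/1152
  (Z=0, W=1, U=3, Y=0, X=2, V=0) weight 1/576
  (Z=0, W=1, U=3, Y=0, X=2, V=1) weight 1/1152
  (Z=1, W=0, U=2, Y=0, X=1, V=0) weight 1/1728
  (Z=2, W=0, U=1, Y=0, X=2, V=0) weight 1/3456
  … 38 more
Group by U:
  weight(U=1) = 1/48
  weight(U=2) = 1/24
  weight(U=3) = 1/24
Total weight = 1/48 + 1/24 + 1/24 = 5/48
P(U=1 | obs) = 1/48 / 5/48 = 1/5
P(U=2 | obs) = 1/24 / 5/48 = 2/5
P(U=3 | obs) = 1/24 / 5/48 = 2/5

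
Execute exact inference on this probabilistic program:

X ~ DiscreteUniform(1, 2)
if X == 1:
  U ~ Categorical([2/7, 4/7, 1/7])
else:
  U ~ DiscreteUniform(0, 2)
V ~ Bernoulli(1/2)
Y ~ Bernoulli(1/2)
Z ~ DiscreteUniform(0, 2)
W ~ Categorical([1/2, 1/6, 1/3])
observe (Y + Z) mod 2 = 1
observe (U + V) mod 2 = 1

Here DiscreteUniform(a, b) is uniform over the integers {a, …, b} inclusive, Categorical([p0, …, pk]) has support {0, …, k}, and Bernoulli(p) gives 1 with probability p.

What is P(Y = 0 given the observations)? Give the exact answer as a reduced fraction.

Enumerate traces; 54 have nonzero weight after conditioning:
  (X=1, U=0, V=1, Y=0, Z=1, W=0) weight 1/168
  (X=1, U=0, V=1, Y=0, Z=1, W=1) weight 1/504
  (X=1, U=0, V=1, Y=0, Z=1, W=2) weight 1/252
  (X=1, U=0, V=1, Y=1, Z=0, W=0) weight 1/168
  (X=1, U=0, V=1, Y=1, Z=0, W=1) weight 1/504
  (X=1, U=0, V=1, Y=1, Z=0, W=2) weight 1/252
  (X=1, U=0, V=1, Y=1, Z=2, W=0) weight 1/168
  (X=1, U=0, V=1, Y=1, Z=2, W=1) weight 1/504
  … 46 more
Group by Y:
  weight(Y=0) = 1/12
  weight(Y=1) = 1/6
Total weight = 1/12 + 1/6 = 1/4
P(Y=0 | obs) = 1/12 / 1/4 = 1/3
P(Y=1 | obs) = 1/6 / 1/4 = 2/3

P(Y = 0 | obs) = 1/3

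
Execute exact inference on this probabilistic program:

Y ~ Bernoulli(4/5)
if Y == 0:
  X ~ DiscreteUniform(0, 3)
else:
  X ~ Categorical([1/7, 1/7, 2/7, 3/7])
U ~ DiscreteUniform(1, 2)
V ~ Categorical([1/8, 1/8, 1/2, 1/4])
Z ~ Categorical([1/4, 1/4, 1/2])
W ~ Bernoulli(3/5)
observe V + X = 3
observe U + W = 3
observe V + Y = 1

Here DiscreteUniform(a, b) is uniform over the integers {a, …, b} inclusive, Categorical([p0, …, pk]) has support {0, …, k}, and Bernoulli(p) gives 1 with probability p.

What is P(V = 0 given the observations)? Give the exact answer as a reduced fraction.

Enumerate traces; 6 have nonzero weight after conditioning:
  (Y=0, X=2, U=2, V=1, Z=0, W=1) weight 3/6400
  (Y=0, X=2, U=2, V=1, Z=1, W=1) weight 3/6400
  (Y=0, X=2, U=2, V=1, Z=2, W=1) weight 3/3200
  (Y=1, X=3, U=2, V=0, Z=0, W=1) weight 9/2800
  (Y=1, X=3, U=2, V=0, Z=1, W=1) weight 9/2800
  (Y=1, X=3, U=2, V=0, Z=2, W=1) weight 9/1400
Group by V:
  weight(V=0) = 9/700
  weight(V=1) = 3/1600
Total weight = 9/700 + 3/1600 = 33/2240
P(V=0 | obs) = 9/700 / 33/2240 = 48/55
P(V=1 | obs) = 3/1600 / 33/2240 = 7/55

P(V = 0 | obs) = 48/55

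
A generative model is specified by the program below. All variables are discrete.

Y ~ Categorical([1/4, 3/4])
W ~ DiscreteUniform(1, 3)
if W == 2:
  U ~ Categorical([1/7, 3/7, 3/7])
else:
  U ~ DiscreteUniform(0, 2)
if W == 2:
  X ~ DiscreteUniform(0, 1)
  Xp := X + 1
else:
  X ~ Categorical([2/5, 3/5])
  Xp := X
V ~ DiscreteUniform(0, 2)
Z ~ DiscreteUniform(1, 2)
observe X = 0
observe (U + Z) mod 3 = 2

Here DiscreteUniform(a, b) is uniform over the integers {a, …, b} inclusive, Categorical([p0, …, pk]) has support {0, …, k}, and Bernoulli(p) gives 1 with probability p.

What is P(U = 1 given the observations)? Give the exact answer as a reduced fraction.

Enumerate traces; 36 have nonzero weight after conditioning:
  (Y=0, W=1, U=0, X=0, V=0, Z=2) weight 1/540
  (Y=0, W=1, U=0, X=0, V=1, Z=2) weight 1/540
  (Y=0, W=1, U=0, X=0, V=2, Z=2) weight 1/540
  (Y=0, W=1, U=1, X=0, V=0, Z=1) weight 1/540
  (Y=0, W=1, U=1, X=0, V=1, Z=1) weight 1/540
  (Y=0, W=1, U=1, X=0, V=2, Z=1) weight 1/540
  (Y=0, W=2, U=0, X=0, V=0, Z=2) weight 1/1008
  (Y=0, W=2, U=0, X=0, V=1, Z=2) weight 1/1008
  … 28 more
Group by U:
  weight(U=0) = 71/1260
  weight(U=1) = 101/1260
Total weight = 71/1260 + 101/1260 = 43/315
P(U=0 | obs) = 71/1260 / 43/315 = 71/172
P(U=1 | obs) = 101/1260 / 43/315 = 101/172

P(U = 1 | obs) = 101/172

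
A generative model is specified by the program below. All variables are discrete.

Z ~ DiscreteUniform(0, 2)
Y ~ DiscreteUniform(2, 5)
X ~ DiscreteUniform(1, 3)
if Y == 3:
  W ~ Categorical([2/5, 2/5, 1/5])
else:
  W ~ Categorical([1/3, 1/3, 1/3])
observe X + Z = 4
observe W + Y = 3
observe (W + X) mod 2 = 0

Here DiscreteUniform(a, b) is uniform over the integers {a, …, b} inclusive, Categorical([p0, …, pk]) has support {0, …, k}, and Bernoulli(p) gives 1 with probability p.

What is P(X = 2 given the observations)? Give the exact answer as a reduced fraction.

P(X = 2 | obs) = 6/11

Enumerate traces; 2 have nonzero weight after conditioning:
  (Z=1, Y=2, X=3, W=1) weight 1/108
  (Z=2, Y=3, X=2, W=0) weight 1/90
Group by X:
  weight(X=2) = 1/90
  weight(X=3) = 1/108
Total weight = 1/90 + 1/108 = 11/540
P(X=2 | obs) = 1/90 / 11/540 = 6/11
P(X=3 | obs) = 1/108 / 11/540 = 5/11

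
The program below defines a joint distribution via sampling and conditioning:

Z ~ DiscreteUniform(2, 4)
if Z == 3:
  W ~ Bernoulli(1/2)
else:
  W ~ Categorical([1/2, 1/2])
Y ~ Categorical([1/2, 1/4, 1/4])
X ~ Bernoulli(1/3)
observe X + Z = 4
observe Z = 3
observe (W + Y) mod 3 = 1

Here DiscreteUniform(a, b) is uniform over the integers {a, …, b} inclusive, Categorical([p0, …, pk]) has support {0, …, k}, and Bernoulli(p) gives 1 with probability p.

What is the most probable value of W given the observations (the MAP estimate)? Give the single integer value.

Enumerate traces; 2 have nonzero weight after conditioning:
  (Z=3, W=0, Y=1, X=1) weight 1/72
  (Z=3, W=1, Y=0, X=1) weight 1/36
Group by W:
  weight(W=0) = 1/72
  weight(W=1) = 1/36
Total weight = 1/72 + 1/36 = 1/24
P(W=0 | obs) = 1/72 / 1/24 = 1/3
P(W=1 | obs) = 1/36 / 1/24 = 2/3
argmax = 1

argmax_v P(W = v | obs) = 1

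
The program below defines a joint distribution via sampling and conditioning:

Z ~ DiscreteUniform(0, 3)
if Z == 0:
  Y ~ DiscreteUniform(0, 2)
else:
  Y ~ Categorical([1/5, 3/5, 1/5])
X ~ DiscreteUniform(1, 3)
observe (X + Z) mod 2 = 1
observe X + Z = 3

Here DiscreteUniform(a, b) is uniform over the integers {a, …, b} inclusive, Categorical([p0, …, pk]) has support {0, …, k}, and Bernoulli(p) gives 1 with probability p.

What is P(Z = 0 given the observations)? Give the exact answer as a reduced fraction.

P(Z = 0 | obs) = 1/3

Enumerate traces; 9 have nonzero weight after conditioning:
  (Z=0, Y=0, X=3) weight 1/36
  (Z=0, Y=1, X=3) weight 1/36
  (Z=0, Y=2, X=3) weight 1/36
  (Z=1, Y=0, X=2) weight 1/60
  (Z=1, Y=1, X=2) weight 1/20
  (Z=1, Y=2, X=2) weight 1/60
  (Z=2, Y=0, X=1) weight 1/60
  (Z=2, Y=1, X=1) weight 1/20
  … 1 more
Group by Z:
  weight(Z=0) = 1/12
  weight(Z=1) = 1/12
  weight(Z=2) = 1/12
Total weight = 1/12 + 1/12 + 1/12 = 1/4
P(Z=0 | obs) = 1/12 / 1/4 = 1/3
P(Z=1 | obs) = 1/12 / 1/4 = 1/3
P(Z=2 | obs) = 1/12 / 1/4 = 1/3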